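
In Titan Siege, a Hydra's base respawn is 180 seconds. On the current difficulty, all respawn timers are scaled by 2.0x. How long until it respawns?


Respawn time = base * multiplier
= 180 * 2.0
= 360.0 seconds

360.0 seconds


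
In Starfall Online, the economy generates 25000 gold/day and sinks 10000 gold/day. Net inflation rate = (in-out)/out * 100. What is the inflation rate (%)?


Net gold = 25000 - 10000 = 15000
Inflation rate = net / sunk * 100 = 15000 / 10000 * 100
= 1.5 * 100
= 150.00%

150.00%


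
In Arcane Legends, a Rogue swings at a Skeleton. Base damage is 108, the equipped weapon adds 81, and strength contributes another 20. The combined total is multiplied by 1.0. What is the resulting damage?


Sum base + weapon + str = 108 + 81 + 20 = 209
Multiply by 1.0:
209 * 1.0 = 209.0

209.0 damage


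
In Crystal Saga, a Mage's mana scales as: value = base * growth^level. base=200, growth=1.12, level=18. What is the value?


value = base * growth^level
= 200 * 1.12^18
= 200 * 7.689966
= 1537.99

1537.99 mana


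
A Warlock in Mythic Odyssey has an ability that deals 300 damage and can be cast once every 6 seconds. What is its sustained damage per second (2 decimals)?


DPS = damage / cooldown
= 300 / 6
= 50.00

50.00 DPS


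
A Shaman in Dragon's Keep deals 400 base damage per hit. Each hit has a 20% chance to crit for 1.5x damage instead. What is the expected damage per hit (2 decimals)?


E[dmg] = base * (1 + crit_chance * (crit_mult - 1))
cc as decimal = 20/100 = 0.2
cm - 1 = 1.5 - 1 = 0.5
Bonus factor = 0.2 * 0.5 = 0.1
Total multiplier = 1 + 0.1 = 1.1
Expected damage = 400 * 1.1 = 440.00

440.00 damage


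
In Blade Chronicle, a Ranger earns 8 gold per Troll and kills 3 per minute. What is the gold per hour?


Gold per minute = 8 * 3 = 24
Gold per hour = 24 * 60 = 1440

1440 gold/hour


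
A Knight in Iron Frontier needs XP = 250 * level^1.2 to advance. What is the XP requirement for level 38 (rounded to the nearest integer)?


XP = 250 * level^1.2
Substitute level = 38:
XP = 250 * 38^1.2
= 250 * 78.6575
= 19664

19664 XP


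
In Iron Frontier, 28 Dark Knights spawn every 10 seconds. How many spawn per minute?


Spawns per minute = count * (60 / interval)
= 28 * (60 / 10)
= 28 * 6.0
= 168.0

168.0 per minute


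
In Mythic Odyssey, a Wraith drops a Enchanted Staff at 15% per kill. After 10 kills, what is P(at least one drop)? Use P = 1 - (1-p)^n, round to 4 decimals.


P(at least one) = 1 - P(none) = 1 - (1-p)^n
p = 15/100 = 0.15
1 - p = 0.85
(1 - p)^10 = 0.85^10 = 0.196874
P(at least one) = 1 - 0.196874 = 0.8031

0.8031


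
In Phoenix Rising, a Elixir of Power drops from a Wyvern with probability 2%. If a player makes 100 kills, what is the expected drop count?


Expected drops = kills * (drop_rate / 100)
= 100 * (2 / 100)
= 100 * 0.02
= 2.0

2.0 drops


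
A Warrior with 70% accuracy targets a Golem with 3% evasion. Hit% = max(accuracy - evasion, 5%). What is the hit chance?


accuracy - evasion = 70 - 3 = 67
Apply floor: max(67, 5) = 67
Hit chance = 67%

67%


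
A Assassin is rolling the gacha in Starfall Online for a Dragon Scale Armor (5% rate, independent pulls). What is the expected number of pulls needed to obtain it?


Expected pulls for a geometric distribution = 1/p = 100 / rate%
= 100 / 5
= 20.0

20.0 pulls


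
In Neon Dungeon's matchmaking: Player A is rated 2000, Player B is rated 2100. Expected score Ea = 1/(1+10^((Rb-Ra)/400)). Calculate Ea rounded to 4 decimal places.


Elo expected score: Ea = 1/(1 + 10^((Rb-Ra)/400))
Rb - Ra = 2100 - 2000 = 100
(Rb-Ra)/400 = 100/400 = 0.25
10^0.25 = 1.778279
Ea = 1/(1 + 1.778279) = 1/2.778279 = 0.3599

0.3599


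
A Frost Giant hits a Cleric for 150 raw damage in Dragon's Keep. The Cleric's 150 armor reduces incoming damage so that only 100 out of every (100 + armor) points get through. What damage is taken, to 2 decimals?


actual = 150 * 100 / (100 + 150)
= 150 * 100 / 250
= 15000 / 250
= 60.00

60.00 damage


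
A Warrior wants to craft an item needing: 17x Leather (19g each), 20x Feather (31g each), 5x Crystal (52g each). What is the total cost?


Cost breakdown:
  Leather: 17 * 19 = 323
  Feather: 20 * 31 = 620
  Crystal: 5 * 52 = 260
Total = 323 + 620 + 260 = 1203

1203 gold


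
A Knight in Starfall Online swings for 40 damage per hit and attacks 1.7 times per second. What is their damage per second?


DPS = damage * attack_speed
= 40 * 1.7
= 68.0

68.0 DPS


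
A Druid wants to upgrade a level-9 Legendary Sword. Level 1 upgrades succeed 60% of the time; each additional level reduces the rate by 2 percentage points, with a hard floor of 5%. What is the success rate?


raw_rate = 60 - 2 * (9 - 1)
= 60 - 2 * 8
= 60 - 16
= 44
Apply floor: max(44, 5) = 44%

44%


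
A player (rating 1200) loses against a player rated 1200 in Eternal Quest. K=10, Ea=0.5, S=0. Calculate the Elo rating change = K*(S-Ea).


Elo update: delta = K * (S - Ea), where S = 0 (loses)
S - Ea = 0 - 0.5 = -0.5
Rating change = 10 * -0.5
= -5.00

-5.00 rating points


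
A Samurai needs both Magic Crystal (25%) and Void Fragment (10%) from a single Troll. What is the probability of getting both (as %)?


For independent events, P(both) = P(A) * P(B)
= 25% * 10%
= 250 / 100 %
= 2.5%

2.5%


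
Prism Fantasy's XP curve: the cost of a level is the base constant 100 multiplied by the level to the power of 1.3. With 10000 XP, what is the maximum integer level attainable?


XP = 100 * level^1.3, so level = (XP / 100)^(1/1.3)
= (10000 / 100)^(1/1.3)
= 100.0^0.7692
= 34.5511
Floor: level = 34

level 34


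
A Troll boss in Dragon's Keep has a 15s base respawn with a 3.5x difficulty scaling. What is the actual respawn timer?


Respawn time = base * multiplier
= 15 * 3.5
= 52.5 seconds

52.5 seconds


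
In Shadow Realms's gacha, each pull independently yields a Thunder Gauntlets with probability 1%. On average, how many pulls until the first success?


Expected pulls for a geometric distribution = 1/p = 100 / rate%
= 100 / 1
= 100.0

100.0 pulls


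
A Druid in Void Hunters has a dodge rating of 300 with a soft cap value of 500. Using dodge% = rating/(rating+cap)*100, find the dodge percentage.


dodge% = 300 / (300 + 500) * 100
= 300 / 800 * 100
= 0.375 * 100
= 37.50%

37.50%


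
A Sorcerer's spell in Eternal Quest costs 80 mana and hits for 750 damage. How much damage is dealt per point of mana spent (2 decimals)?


Efficiency = damage / mana
= 750 / 80
= 9.38

9.38 dmg/mana


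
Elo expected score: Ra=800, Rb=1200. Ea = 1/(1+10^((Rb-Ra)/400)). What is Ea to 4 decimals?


Elo expected score: Ea = 1/(1 + 10^((Rb-Ra)/400))
Rb - Ra = 1200 - 800 = 400
(Rb-Ra)/400 = 400/400 = 1.0
10^1.0 = 10.0
Ea = 1/(1 + 10.0) = 1/11.0 = 0.0909

0.0909


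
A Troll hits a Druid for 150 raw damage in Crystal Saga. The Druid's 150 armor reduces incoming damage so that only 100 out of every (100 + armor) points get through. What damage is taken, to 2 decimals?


actual = 150 * 100 / (100 + 150)
= 150 * 100 / 250
= 15000 / 250
= 60.00

60.00 damage


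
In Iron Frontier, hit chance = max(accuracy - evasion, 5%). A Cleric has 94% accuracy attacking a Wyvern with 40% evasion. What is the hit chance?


accuracy - evasion = 94 - 40 = 54
Apply floor: max(54, 5) = 54
Hit chance = 54%

54%


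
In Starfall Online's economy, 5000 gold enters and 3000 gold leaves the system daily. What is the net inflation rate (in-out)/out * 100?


Net gold = 5000 - 3000 = 2000
Inflation rate = net / sunk * 100 = 2000 / 3000 * 100
= 0.666667 * 100
= 66.67%

66.67%


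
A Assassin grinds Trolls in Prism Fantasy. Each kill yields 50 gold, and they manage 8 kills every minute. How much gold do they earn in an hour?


Gold per minute = 50 * 8 = 400
Gold per hour = 400 * 60 = 24000

24000 gold/hour


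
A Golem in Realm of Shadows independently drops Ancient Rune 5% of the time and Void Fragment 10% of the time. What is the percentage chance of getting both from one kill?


For independent events, P(both) = P(A) * P(B)
= 5% * 10%
= 50 / 100 %
= 0.5%

0.5%


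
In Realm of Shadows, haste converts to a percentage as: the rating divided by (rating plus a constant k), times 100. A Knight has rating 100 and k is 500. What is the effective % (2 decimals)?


effective% = rating / (rating + k) * 100
= 100 / (100 + 500) * 100
= 100 / 600 * 100
= 0.166667 * 100
= 16.67%

16.67%


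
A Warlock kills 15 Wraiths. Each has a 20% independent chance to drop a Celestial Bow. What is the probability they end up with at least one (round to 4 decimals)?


P(at least one) = 1 - P(none) = 1 - (1-p)^n
p = 20/100 = 0.2
1 - p = 0.8
(1 - p)^15 = 0.8^15 = 0.035184
P(at least one) = 1 - 0.035184 = 0.9648

0.9648


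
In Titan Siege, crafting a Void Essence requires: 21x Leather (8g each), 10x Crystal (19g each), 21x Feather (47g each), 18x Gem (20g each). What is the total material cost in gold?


Cost breakdown:
  Leather: 21 * 8 = 168
  Crystal: 10 * 19 = 190
  Feather: 21 * 47 = 987
  Gem: 18 * 20 = 360
Total = 168 + 190 + 987 + 360 = 1705

1705 gold


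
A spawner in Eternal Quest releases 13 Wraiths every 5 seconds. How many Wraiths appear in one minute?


Spawns per minute = count * (60 / interval)
= 13 * (60 / 5)
= 13 * 12.0
= 156.0

156.0 per minute


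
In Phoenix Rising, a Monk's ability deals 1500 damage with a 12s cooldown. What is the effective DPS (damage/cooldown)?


DPS = damage / cooldown
= 1500 / 12
= 125.00

125.00 DPS


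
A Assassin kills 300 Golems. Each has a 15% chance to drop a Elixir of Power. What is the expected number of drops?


Expected drops = kills * (drop_rate / 100)
= 300 * (15 / 100)
= 300 * 0.15
= 45.0

45.0 drops


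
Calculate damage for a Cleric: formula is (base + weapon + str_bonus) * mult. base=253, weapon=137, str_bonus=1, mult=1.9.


Sum base + weapon + str = 253 + 137 + 1 = 391
Multiply by 1.9:
391 * 1.9 = 742.9

742.9 damage


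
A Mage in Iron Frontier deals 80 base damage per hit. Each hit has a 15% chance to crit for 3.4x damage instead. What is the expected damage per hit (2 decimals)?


E[dmg] = base * (1 + crit_chance * (crit_mult - 1))
cc as decimal = 15/100 = 0.15
cm - 1 = 3.4 - 1 = 2.4
Bonus factor = 0.15 * 2.4 = 0.36
Total multiplier = 1 + 0.36 = 1.36
Expected damage = 80 * 1.36 = 108.80

108.80 damage


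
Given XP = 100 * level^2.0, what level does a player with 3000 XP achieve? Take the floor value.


XP = 100 * level^2.0, so level = (XP / 100)^(1/2.0)
= (3000 / 100)^(1/2.0)
= 30.0^0.5
= 5.4772
Floor: level = 5

level 5


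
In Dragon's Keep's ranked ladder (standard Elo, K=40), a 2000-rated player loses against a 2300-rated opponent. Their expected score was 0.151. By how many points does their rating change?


Elo update: delta = K * (S - Ea), where S = 0 (loses)
S - Ea = 0 - 0.151 = -0.151
Rating change = 40 * -0.151
= -6.04

-6.04 rating points


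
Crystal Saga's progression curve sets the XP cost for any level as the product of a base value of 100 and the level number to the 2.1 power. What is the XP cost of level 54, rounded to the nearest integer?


XP = 100 * level^2.1
Substitute level = 54:
XP = 100 * 54^2.1
= 100 * 4345.3713
= 434537

434537 XP


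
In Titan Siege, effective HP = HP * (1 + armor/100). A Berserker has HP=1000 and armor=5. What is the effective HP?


EHP = 1000 * (1 + 5/100)
= 1000 * (1 + 0.05)
= 1000 * 1.05
= 1050.0

1050.0 EHP


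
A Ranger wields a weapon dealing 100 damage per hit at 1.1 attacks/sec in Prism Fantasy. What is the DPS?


DPS = damage * attack_speed
= 100 * 1.1
= 110.0

110.0 DPS


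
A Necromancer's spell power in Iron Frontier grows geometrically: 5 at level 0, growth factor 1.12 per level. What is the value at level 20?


value = base * growth^level
= 5 * 1.12^20
= 5 * 9.646293
= 48.23

48.23 spell power


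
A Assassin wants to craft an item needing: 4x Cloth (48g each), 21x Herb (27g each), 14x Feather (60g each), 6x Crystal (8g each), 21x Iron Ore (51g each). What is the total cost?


Cost breakdown:
  Cloth: 4 * 48 = 192
  Herb: 21 * 27 = 567
  Feather: 14 * 60 = 840
  Crystal: 6 * 8 = 48
  Iron Ore: 21 * 51 = 1071
Total = 192 + 567 + 840 + 48 + 1071 = 2718

2718 gold


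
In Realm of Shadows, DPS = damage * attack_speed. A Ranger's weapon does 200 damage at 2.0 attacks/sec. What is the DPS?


DPS = damage * attack_speed
= 200 * 2.0
= 400.0

400.0 DPS


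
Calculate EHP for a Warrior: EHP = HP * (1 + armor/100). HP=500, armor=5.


EHP = 500 * (1 + 5/100)
= 500 * (1 + 0.05)
= 500 * 1.05
= 525.0

525.0 EHP


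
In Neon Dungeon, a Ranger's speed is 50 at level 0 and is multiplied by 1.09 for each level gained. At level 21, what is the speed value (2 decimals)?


value = base * growth^level
= 50 * 1.09^21
= 50 * 6.108808
= 305.44

305.44 speed


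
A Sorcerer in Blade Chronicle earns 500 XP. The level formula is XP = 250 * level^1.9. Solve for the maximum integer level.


XP = 250 * level^1.9, so level = (XP / 250)^(1/1.9)
= (500 / 250)^(1/1.9)
= 2.0^0.5263
= 1.4402
Floor: level = 1

level 1


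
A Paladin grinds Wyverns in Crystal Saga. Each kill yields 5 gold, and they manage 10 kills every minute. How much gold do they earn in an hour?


Gold per minute = 5 * 10 = 50
Gold per hour = 50 * 60 = 3000

3000 gold/hour


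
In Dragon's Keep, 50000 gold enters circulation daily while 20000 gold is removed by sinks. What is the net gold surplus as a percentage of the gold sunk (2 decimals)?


Net gold = 50000 - 20000 = 30000
Inflation rate = net / sunk * 100 = 30000 / 20000 * 100
= 1.5 * 100
= 150.00%

150.00%


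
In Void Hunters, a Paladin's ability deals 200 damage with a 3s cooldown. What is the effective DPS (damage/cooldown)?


DPS = damage / cooldown
= 200 / 3
= 66.67

66.67 DPS


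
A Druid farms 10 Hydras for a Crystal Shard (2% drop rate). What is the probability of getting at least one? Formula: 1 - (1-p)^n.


P(at least one) = 1 - P(none) = 1 - (1-p)^n
p = 2/100 = 0.02
1 - p = 0.98
(1 - p)^10 = 0.98^10 = 0.817073
P(at least one) = 1 - 0.817073 = 0.1829

0.1829


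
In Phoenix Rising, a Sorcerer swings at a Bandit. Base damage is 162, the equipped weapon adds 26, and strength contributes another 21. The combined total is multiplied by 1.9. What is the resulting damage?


Sum base + weapon + str = 162 + 26 + 21 = 209
Multiply by 1.9:
209 * 1.9 = 397.1

397.1 damage


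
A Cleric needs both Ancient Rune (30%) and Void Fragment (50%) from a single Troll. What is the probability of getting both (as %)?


For independent events, P(both) = P(A) * P(B)
= 30% * 50%
= 1500 / 100 %
= 15.0%

15.0%


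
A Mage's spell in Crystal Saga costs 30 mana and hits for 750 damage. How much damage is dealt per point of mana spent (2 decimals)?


Efficiency = damage / mana
= 750 / 30
= 25.00

25.00 dmg/mana


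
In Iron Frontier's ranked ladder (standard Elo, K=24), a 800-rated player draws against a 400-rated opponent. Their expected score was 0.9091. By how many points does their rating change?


Elo update: delta = K * (S - Ea), where S = 0.5 (draws)
S - Ea = 0.5 - 0.9091 = -0.4091
Rating change = 24 * -0.4091
= -9.82

-9.82 rating points


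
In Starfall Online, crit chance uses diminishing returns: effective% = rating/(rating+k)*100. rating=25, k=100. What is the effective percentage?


effective% = rating / (rating + k) * 100
= 25 / (25 + 100) * 100
= 25 / 125 * 100
= 0.2 * 100
= 20.00%

20.00%


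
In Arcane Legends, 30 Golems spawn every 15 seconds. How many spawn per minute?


Spawns per minute = count * (60 / interval)
= 30 * (60 / 15)
= 30 * 4.0
= 120.0

120.0 per minute


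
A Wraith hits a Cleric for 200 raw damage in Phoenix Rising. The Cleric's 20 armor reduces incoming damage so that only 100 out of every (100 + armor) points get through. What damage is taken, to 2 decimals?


actual = 200 * 100 / (100 + 20)
= 200 * 100 / 120
= 20000 / 120
= 166.67

166.67 damage


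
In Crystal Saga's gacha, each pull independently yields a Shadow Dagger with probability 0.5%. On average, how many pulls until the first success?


Expected pulls for a geometric distribution = 1/p = 100 / rate%
= 100 / 0.5
= 200.0

200.0 pulls


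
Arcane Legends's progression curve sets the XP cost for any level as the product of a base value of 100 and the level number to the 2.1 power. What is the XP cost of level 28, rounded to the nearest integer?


XP = 100 * level^2.1
Substitute level = 28:
XP = 100 * 28^2.1
= 100 * 1094.0366
= 109404

109404 XP


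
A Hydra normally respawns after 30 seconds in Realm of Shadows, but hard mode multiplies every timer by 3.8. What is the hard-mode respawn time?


Respawn time = base * multiplier
= 30 * 3.8
= 114.0 seconds

114.0 seconds


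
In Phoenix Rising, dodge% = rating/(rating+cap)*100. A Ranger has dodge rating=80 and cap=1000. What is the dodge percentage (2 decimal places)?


dodge% = 80 / (80 + 1000) * 100
= 80 / 1080 * 100
= 0.074074 * 100
= 7.41%

7.41%


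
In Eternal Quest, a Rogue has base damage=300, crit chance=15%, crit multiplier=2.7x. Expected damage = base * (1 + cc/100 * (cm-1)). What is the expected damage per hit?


E[dmg] = base * (1 + crit_chance * (crit_mult - 1))
cc as decimal = 15/100 = 0.15
cm - 1 = 2.7 - 1 = 1.7
Bonus factor = 0.15 * 1.7 = 0.255
Total multiplier = 1 + 0.255 = 1.255
Expected damage = 300 * 1.255 = 376.50

376.50 damage


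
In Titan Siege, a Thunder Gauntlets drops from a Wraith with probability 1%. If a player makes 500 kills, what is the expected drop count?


Expected drops = kills * (drop_rate / 100)
= 500 * (1 / 100)
= 500 * 0.01
= 5.0

5.0 drops


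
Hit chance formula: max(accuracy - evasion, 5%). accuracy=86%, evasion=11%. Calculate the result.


accuracy - evasion = 86 - 11 = 75
Apply floor: max(75, 5) = 75
Hit chance = 75%

75%


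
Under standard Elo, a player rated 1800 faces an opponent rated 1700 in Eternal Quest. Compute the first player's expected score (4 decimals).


Elo expected score: Ea = 1/(1 + 10^((Rb-Ra)/400))
Rb - Ra = 1700 - 1800 = -100
(Rb-Ra)/400 = -100/400 = -0.25
10^-0.25 = 0.562341
Ea = 1/(1 + 0.562341) = 1/1.562341 = 0.6401

0.6401


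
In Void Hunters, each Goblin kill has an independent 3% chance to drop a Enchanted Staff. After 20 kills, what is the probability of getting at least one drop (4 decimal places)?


P(at least one) = 1 - P(none) = 1 - (1-p)^n
p = 3/100 = 0.03
1 - p = 0.97
(1 - p)^20 = 0.97^20 = 0.543794
P(at least one) = 1 - 0.543794 = 0.4562

0.4562


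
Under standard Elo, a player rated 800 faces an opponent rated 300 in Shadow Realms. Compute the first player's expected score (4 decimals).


Elo expected score: Ea = 1/(1 + 10^((Rb-Ra)/400))
Rb - Ra = 300 - 800 = -500
(Rb-Ra)/400 = -500/400 = -1.25
10^-1.25 = 0.056234
Ea = 1/(1 + 0.056234) = 1/1.056234 = 0.9468

0.9468


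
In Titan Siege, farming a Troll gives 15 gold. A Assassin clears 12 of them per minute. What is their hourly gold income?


Gold per minute = 15 * 12 = 180
Gold per hour = 180 * 60 = 10800

10800 gold/hour


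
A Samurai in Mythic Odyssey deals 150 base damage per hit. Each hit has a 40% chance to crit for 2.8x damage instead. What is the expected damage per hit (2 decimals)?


E[dmg] = base * (1 + crit_chance * (crit_mult - 1))
cc as decimal = 40/100 = 0.4
cm - 1 = 2.8 - 1 = 1.8
Bonus factor = 0.4 * 1.8 = 0.72
Total multiplier = 1 + 0.72 = 1.72
Expected damage = 150 * 1.72 = 258.00

258.00 damage


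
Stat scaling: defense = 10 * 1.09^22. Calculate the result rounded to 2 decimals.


value = base * growth^level
= 10 * 1.09^22
= 10 * 6.6586
= 66.59

66.59 defense


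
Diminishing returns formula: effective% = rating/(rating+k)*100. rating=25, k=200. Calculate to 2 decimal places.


effective% = rating / (rating + k) * 100
= 25 / (25 + 200) * 100
= 25 / 225 * 100
= 0.111111 * 100
= 11.11%

11.11%


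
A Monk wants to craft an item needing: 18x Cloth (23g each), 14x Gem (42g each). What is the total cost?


Cost breakdown:
  Cloth: 18 * 23 = 414
  Gem: 14 * 42 = 588
Total = 414 + 588 = 1002

1002 gold


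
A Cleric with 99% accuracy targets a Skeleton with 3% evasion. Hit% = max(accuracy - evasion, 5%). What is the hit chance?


accuracy - evasion = 99 - 3 = 96
Apply floor: max(96, 5) = 96
Hit chance = 96%

96%


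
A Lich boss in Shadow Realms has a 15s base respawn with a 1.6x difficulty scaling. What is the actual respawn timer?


Respawn time = base * multiplier
= 15 * 1.6
= 24.0 seconds

24.0 seconds


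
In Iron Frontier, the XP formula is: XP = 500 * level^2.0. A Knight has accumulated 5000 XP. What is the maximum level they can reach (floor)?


XP = 500 * level^2.0, so level = (XP / 500)^(1/2.0)
= (5000 / 500)^(1/2.0)
= 10.0^0.5
= 3.1623
Floor: level = 3

level 3


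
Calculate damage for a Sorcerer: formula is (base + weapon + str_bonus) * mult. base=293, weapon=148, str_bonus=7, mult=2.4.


Sum base + weapon + str = 293 + 148 + 7 = 448
Multiply by 2.4:
448 * 2.4 = 1075.2

1075.2 damage


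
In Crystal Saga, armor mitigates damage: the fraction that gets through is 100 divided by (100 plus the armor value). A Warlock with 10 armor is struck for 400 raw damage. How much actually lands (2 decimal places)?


actual = 400 * 100 / (100 + 10)
= 400 * 100 / 110
= 40000 / 110
= 363.64

363.64 damage


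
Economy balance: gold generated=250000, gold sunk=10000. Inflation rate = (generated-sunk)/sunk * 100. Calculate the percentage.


Net gold = 250000 - 10000 = 240000
Inflation rate = net / sunk * 100 = 240000 / 10000 * 100
= 24.0 * 100
= 2400.00%

2400.00%


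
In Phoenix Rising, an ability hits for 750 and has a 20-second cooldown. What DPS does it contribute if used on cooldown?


DPS = damage / cooldown
= 750 / 20
= 37.50

37.50 DPS


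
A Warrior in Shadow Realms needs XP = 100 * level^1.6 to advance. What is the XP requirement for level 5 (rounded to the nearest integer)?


XP = 100 * level^1.6
Substitute level = 5:
XP = 100 * 5^1.6
= 100 * 13.1326
= 1313

1313 XP


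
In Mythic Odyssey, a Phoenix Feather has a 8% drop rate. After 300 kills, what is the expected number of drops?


Expected drops = kills * (drop_rate / 100)
= 300 * (8 / 100)
= 300 * 0.08
= 24.0

24.0 drops


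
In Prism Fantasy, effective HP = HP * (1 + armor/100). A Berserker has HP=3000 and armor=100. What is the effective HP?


EHP = 3000 * (1 + 100/100)
= 3000 * (1 + 1.0)
= 3000 * 2.0
= 6000.0

6000.0 EHP


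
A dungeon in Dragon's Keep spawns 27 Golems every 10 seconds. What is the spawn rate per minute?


Spawns per minute = count * (60 / interval)
= 27 * (60 / 10)
= 27 * 6.0
= 162.0

162.0 per minute


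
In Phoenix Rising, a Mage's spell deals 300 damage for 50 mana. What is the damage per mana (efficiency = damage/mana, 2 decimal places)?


Efficiency = damage / mana
= 300 / 50
= 6.00

6.00 dmg/mana


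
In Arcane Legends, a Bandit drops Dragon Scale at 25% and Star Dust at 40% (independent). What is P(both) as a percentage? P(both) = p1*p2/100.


For independent events, P(both) = P(A) * P(B)
= 25% * 40%
= 1000 / 100 %
= 10.0%

10.0%


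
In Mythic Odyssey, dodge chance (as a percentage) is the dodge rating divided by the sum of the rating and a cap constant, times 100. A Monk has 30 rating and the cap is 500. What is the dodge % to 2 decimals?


dodge% = 30 / (30 + 500) * 100
= 30 / 530 * 100
= 0.056604 * 100
= 5.66%

5.66%


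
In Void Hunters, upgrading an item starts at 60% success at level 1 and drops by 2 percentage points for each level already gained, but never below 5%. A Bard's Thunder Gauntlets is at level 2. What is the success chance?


raw_rate = 60 - 2 * (2 - 1)
= 60 - 2 * 1
= 60 - 2
= 58
Apply floor: max(58, 5) = 58%

58%


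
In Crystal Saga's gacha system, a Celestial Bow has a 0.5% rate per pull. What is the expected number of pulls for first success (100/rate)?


Expected pulls for a geometric distribution = 1/p = 100 / rate%
= 100 / 0.5
= 200.0

200.0 pulls


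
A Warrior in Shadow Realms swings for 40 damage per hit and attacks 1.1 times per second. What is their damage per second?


DPS = damage * attack_speed
= 40 * 1.1
= 44.0

44.0 DPS


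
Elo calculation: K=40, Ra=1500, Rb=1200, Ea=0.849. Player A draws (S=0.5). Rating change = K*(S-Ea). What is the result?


Elo update: delta = K * (S - Ea), where S = 0.5 (draws)
S - Ea = 0.5 - 0.849 = -0.349
Rating change = 40 * -0.349
= -13.96

-13.96 rating points


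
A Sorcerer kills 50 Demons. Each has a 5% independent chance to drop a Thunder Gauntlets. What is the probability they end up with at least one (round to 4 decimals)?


P(at least one) = 1 - P(none) = 1 - (1-p)^n
p = 5/100 = 0.05
1 - p = 0.95
(1 - p)^50 = 0.95^50 = 0.076945
P(at least one) = 1 - 0.076945 = 0.9231

0.9231


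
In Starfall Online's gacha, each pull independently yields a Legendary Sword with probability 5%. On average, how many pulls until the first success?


Expected pulls for a geometric distribution = 1/p = 100 / rate%
= 100 / 5
= 20.0

20.0 pulls


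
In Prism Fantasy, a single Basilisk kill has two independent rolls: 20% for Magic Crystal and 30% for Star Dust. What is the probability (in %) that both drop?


For independent events, P(both) = P(A) * P(B)
= 20% * 30%
= 600 / 100 %
= 6.0%

6.0%


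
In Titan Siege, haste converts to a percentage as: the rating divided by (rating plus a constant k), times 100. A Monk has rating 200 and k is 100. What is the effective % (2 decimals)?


effective% = rating / (rating + k) * 100
= 200 / (200 + 100) * 100
= 200 / 300 * 100
= 0.666667 * 100
= 66.67%

66.67%


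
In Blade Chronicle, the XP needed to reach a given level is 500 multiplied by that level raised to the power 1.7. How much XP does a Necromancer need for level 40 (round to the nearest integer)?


XP = 500 * level^1.7
Substitute level = 40:
XP = 500 * 40^1.7
= 500 * 529.0564
= 264528

264528 XP


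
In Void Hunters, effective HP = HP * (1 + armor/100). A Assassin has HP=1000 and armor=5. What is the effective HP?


EHP = 1000 * (1 + 5/100)
= 1000 * (1 + 0.05)
= 1000 * 1.05
= 1050.0

1050.0 EHP


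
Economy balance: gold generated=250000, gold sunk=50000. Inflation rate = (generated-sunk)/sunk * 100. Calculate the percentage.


Net gold = 250000 - 50000 = 200000
Inflation rate = net / sunk * 100 = 200000 / 50000 * 100
= 4.0 * 100
= 400.00%

400.00%


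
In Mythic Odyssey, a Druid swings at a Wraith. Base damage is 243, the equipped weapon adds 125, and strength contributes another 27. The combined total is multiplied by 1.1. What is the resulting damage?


Sum base + weapon + str = 243 + 125 + 27 = 395
Multiply by 1.1:
395 * 1.1 = 434.5

434.5 damage


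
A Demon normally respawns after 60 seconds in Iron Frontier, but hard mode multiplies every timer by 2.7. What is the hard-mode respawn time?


Respawn time = base * multiplier
= 60 * 2.7
= 162.0 seconds

162.0 seconds


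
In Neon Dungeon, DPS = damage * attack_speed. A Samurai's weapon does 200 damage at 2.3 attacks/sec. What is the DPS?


DPS = damage * attack_speed
= 200 * 2.3
= 460.0

460.0 DPS


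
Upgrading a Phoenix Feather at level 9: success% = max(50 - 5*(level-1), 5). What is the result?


raw_rate = 50 - 5 * (9 - 1)
= 50 - 5 * 8
= 50 - 40
= 10
Apply floor: max(10, 5) = 10%

10%


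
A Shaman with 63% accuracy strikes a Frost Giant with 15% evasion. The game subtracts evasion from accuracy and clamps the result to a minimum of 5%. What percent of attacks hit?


accuracy - evasion = 63 - 15 = 48
Apply floor: max(48, 5) = 48
Hit chance = 48%

48%


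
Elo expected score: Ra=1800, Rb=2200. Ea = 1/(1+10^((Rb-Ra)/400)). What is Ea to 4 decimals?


Elo expected score: Ea = 1/(1 + 10^((Rb-Ra)/400))
Rb - Ra = 2200 - 1800 = 400
(Rb-Ra)/400 = 400/400 = 1.0
10^1.0 = 10.0
Ea = 1/(1 + 10.0) = 1/11.0 = 0.0909

0.0909


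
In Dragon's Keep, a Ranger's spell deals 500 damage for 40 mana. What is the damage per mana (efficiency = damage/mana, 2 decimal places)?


Efficiency = damage / mana
= 500 / 40
= 12.50

12.50 dmg/mana


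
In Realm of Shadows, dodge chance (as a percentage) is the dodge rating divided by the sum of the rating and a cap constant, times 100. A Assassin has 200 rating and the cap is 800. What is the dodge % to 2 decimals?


dodge% = 200 / (200 + 800) * 100
= 200 / 1000 * 100
= 0.2 * 100
= 20.00%

20.00%


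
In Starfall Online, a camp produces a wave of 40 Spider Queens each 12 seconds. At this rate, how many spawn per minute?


Spawns per minute = count * (60 / interval)
= 40 * (60 / 12)
= 40 * 5.0
= 200.0

200.0 per minute


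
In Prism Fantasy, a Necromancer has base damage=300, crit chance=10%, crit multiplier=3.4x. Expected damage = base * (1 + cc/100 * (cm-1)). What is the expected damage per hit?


E[dmg] = base * (1 + crit_chance * (crit_mult - 1))
cc as decimal = 10/100 = 0.1
cm - 1 = 3.4 - 1 = 2.4
Bonus factor = 0.1 * 2.4 = 0.24
Total multiplier = 1 + 0.24 = 1.24
Expected damage = 300 * 1.24 = 372.00

372.00 damage


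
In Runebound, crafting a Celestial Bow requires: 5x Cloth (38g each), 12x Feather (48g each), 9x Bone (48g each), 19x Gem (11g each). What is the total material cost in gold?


Cost breakdown:
  Cloth: 5 * 38 = 190
  Feather: 12 * 48 = 576
  Bone: 9 * 48 = 432
  Gem: 19 * 11 = 209
Total = 190 + 576 + 432 + 209 = 1407

1407 gold


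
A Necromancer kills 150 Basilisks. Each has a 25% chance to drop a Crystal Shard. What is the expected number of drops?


Expected drops = kills * (drop_rate / 100)
= 150 * (25 / 100)
= 150 * 0.25
= 37.5

37.5 drops


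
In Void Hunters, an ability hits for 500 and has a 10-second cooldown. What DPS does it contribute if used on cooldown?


DPS = damage / cooldown
= 500 / 10
= 50.00

50.00 DPS


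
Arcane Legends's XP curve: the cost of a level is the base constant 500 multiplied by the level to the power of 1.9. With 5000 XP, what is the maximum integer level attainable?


XP = 500 * level^1.9, so level = (XP / 500)^(1/1.9)
= (5000 / 500)^(1/1.9)
= 10.0^0.5263
= 3.3598
Floor: level = 3

level 3


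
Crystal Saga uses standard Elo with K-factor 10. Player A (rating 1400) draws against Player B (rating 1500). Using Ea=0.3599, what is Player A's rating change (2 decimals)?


Elo update: delta = K * (S - Ea), where S = 0.5 (draws)
S - Ea = 0.5 - 0.3599 = 0.1401
Rating change = 10 * 0.1401
= 1.40

1.40 rating points


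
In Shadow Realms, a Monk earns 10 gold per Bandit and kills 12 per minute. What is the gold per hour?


Gold per minute = 10 * 12 = 120
Gold per hour = 120 * 60 = 7200

7200 gold/hour


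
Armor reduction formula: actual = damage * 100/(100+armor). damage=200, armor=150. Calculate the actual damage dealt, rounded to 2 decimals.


actual = 200 * 100 / (100 + 150)
= 200 * 100 / 250
= 20000 / 250
= 80.00

80.00 damage


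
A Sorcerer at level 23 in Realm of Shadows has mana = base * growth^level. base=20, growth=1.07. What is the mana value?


value = base * growth^level
= 20 * 1.07^23
= 20 * 4.74053
= 94.81

94.81 mana


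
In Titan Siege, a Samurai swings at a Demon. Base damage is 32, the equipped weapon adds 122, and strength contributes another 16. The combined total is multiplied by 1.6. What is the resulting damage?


Sum base + weapon + str = 32 + 122 + 16 = 170
Multiply by 1.6:
170 * 1.6 = 272.0

272.0 damage


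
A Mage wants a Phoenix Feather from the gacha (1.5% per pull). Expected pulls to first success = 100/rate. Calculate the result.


Expected pulls for a geometric distribution = 1/p = 100 / rate%
= 100 / 1.5
= 66.67

66.67 pulls


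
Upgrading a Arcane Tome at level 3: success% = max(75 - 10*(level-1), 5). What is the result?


raw_rate = 75 - 10 * (3 - 1)
= 75 - 10 * 2
= 75 - 20
= 55
Apply floor: max(55, 5) = 55%

55%


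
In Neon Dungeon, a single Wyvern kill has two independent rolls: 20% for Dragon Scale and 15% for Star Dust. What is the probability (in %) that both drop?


For independent events, P(both) = P(A) * P(B)
= 20% * 15%
= 300 / 100 %
= 3.0%

3.0%


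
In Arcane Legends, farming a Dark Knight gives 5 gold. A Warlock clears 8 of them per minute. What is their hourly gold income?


Gold per minute = 5 * 8 = 40
Gold per hour = 40 * 60 = 2400

2400 gold/hour


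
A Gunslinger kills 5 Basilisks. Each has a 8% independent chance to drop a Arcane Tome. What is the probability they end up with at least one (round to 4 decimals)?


P(at least one) = 1 - P(none) = 1 - (1-p)^n
p = 8/100 = 0.08
1 - p = 0.92
(1 - p)^5 = 0.92^5 = 0.659082
P(at least one) = 1 - 0.659082 = 0.3409

0.3409


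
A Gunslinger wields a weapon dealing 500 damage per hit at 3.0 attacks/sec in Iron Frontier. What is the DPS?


DPS = damage * attack_speed
= 500 * 3.0
= 1500.0

1500.0 DPS


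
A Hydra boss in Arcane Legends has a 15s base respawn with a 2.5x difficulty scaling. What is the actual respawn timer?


Respawn time = base * multiplier
= 15 * 2.5
= 37.5 seconds

37.5 seconds


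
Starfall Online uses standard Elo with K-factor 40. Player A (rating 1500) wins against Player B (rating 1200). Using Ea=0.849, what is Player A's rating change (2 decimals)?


Elo update: delta = K * (S - Ea), where S = 1 (wins)
S - Ea = 1 - 0.849 = 0.151
Rating change = 40 * 0.151
= 6.04

6.04 rating points


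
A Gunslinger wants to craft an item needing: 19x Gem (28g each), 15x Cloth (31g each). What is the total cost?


Cost breakdown:
  Gem: 19 * 28 = 532
  Cloth: 15 * 31 = 465
Total = 532 + 465 = 997

997 gold


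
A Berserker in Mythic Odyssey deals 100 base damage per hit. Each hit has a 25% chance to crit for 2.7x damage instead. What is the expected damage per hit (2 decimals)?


E[dmg] = base * (1 + crit_chance * (crit_mult - 1))
cc as decimal = 25/100 = 0.25
cm - 1 = 2.7 - 1 = 1.7
Bonus factor = 0.25 * 1.7 = 0.425
Total multiplier = 1 + 0.425 = 1.425
Expected damage = 100 * 1.425 = 142.50

142.50 damage


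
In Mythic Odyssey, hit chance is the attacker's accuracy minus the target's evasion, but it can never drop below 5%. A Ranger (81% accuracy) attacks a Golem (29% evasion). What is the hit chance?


accuracy - evasion = 81 - 29 = 52
Apply floor: max(52, 5) = 52
Hit chance = 52%

52%


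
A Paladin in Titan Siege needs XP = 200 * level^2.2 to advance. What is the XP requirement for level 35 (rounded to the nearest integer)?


XP = 200 * level^2.2
Substitute level = 35:
XP = 200 * 35^2.2
= 200 * 2494.3058
= 498861

498861 XP


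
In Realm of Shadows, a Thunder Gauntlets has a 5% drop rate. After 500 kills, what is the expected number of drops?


Expected drops = kills * (drop_rate / 100)
= 500 * (5 / 100)
= 500 * 0.05
= 25.0

25.0 drops


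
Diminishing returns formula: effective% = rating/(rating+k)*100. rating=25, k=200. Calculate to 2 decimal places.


effective% = rating / (rating + k) * 100
= 25 / (25 + 200) * 100
= 25 / 225 * 100
= 0.111111 * 100
= 11.11%

11.11%


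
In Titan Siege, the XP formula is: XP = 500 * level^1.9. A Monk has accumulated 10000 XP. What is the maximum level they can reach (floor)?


XP = 500 * level^1.9, so level = (XP / 500)^(1/1.9)
= (10000 / 500)^(1/1.9)
= 20.0^0.5263
= 4.839
Floor: level = 4

level 4


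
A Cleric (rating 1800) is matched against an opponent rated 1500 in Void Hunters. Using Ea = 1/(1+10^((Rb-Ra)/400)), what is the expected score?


Elo expected score: Ea = 1/(1 + 10^((Rb-Ra)/400))
Rb - Ra = 1500 - 1800 = -300
(Rb-Ra)/400 = -300/400 = -0.75
10^-0.75 = 0.177828
Ea = 1/(1 + 0.177828) = 1/1.177828 = 0.8490

0.8490


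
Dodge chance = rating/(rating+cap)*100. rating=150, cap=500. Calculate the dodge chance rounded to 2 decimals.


dodge% = 150 / (150 + 500) * 100
= 150 / 650 * 100
= 0.230769 * 100
= 23.08%

23.08%


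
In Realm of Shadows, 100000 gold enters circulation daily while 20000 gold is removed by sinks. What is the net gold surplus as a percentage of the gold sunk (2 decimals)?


Net gold = 100000 - 20000 = 80000
Inflation rate = net / sunk * 100 = 80000 / 20000 * 100
= 4.0 * 100
= 400.00%

400.00%


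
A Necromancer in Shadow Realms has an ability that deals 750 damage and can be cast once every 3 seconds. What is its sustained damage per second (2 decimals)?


DPS = damage / cooldown
= 750 / 3
= 250.00

250.00 DPS


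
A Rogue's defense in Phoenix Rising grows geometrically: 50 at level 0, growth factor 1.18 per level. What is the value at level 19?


value = base * growth^level
= 50 * 1.18^19
= 50 * 23.214436
= 1160.72

1160.72 defense


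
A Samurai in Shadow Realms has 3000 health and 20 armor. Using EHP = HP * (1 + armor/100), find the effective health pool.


EHP = 3000 * (1 + 20/100)
= 3000 * (1 + 0.2)
= 3000 * 1.2
= 3600.0

3600.0 EHP


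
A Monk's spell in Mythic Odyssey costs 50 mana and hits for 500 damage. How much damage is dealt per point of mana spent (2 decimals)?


Efficiency = damage / mana
= 500 / 50
= 10.00

10.00 dmg/mana


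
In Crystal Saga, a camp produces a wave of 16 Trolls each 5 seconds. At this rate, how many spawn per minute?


Spawns per minute = count * (60 / interval)
= 16 * (60 / 5)
= 16 * 12.0
= 192.0

192.0 per minute


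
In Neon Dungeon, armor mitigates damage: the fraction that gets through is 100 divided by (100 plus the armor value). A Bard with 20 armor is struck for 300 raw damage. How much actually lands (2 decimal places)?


actual = 300 * 100 / (100 + 20)
= 300 * 100 / 120
= 30000 / 120
= 250.00

250.00 damage


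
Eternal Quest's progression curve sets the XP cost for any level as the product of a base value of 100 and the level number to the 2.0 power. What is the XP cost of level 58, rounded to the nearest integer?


XP = 100 * level^2.0
Substitute level = 58:
XP = 100 * 58^2.0
= 100 * 3364.0
= 336400

336400 XP


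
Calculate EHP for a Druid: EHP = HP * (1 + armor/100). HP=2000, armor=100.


EHP = 2000 * (1 + 100/100)
= 2000 * (1 + 1.0)
= 2000 * 2.0
= 4000.0

4000.0 EHP


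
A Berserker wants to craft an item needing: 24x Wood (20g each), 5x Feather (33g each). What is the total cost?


Cost breakdown:
  Wood: 24 * 20 = 480
  Feather: 5 * 33 = 165
Total = 480 + 165 = 645

645 gold


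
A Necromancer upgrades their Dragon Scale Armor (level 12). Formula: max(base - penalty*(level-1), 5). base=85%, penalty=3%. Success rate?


raw_rate = 85 - 3 * (12 - 1)
= 85 - 3 * 11
= 85 - 33
= 52
Apply floor: max(52, 5) = 52%

52%


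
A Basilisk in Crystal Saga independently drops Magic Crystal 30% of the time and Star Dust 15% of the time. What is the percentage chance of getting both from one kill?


For independent events, P(both) = P(A) * P(B)
= 30% * 15%
= 450 / 100 %
= 4.5%

4.5%


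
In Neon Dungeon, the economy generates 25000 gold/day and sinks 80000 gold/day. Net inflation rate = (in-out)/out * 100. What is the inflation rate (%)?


Net gold = 25000 - 80000 = -55000
Inflation rate = net / sunk * 100 = -55000 / 80000 * 100
= -0.6875 * 100
= -68.75%

-68.75%


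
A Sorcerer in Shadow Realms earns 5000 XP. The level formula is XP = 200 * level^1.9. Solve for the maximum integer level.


XP = 200 * level^1.9, so level = (XP / 200)^(1/1.9)
= (5000 / 200)^(1/1.9)
= 25.0^0.5263
= 5.442
Floor: level = 5

level 5


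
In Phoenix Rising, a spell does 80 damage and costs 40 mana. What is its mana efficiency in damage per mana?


Efficiency = damage / mana
= 80 / 40
= 2.00

2.00 dmg/mana


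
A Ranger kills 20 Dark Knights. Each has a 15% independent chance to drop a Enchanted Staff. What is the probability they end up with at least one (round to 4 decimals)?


P(at least one) = 1 - P(none) = 1 - (1-p)^n
p = 15/100 = 0.15
1 - p = 0.85
(1 - p)^20 = 0.85^20 = 0.038760
P(at least one) = 1 - 0.038760 = 0.9612

0.9612
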